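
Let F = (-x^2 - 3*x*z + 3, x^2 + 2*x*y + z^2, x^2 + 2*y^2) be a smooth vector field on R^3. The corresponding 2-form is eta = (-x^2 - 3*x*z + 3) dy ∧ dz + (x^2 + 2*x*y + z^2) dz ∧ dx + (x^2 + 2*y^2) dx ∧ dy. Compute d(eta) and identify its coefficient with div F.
d(eta) = (-3*z) dx ∧ dy ∧ dz; div F = -3*z

For a 2-form in R^3 of the form above, applying d gives a 3-form with coefficient ∂P/∂x + ∂Q/∂y + ∂R/∂z:
  ∂P/∂x = -2*x - 3*z
  ∂Q/∂y = 2*x
  ∂R/∂z = 0
Sum = -3*z, which is exactly div F.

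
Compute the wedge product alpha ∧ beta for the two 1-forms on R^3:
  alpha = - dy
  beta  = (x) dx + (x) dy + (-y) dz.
alpha ∧ beta = (x) dx ∧ dy + (y) dy ∧ dz

Distribute the wedge, using dx_i ∧ dx_j = -dx_j ∧ dx_i and dx_i ∧ dx_i = 0. For each pair (i, j) with i < j, the coefficient of dx_i ∧ dx_j in alpha ∧ beta is (alpha_i * beta_j - alpha_j * beta_i). Collecting: alpha ∧ beta = (x) dx ∧ dy + (y) dy ∧ dz.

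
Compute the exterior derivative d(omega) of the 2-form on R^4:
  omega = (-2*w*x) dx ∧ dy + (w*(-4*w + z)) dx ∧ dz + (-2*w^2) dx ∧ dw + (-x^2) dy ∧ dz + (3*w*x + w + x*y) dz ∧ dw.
d(omega) = (-2*x) dx ∧ dy ∧ dw + (-5*w + y + z) dx ∧ dz ∧ dw + (-2*x) dx ∧ dy ∧ dz + (x) dy ∧ dz ∧ dw

For a 2-form omega = sum_{i<j} g_{ij} dx_i ∧ dx_j, the exterior derivative is
  d(omega) = sum_{i<j} d(g_{ij}) ∧ dx_i ∧ dx_j = sum_{i<j, k} (∂g_{ij}/∂x_k) dx_k ∧ dx_i ∧ dx_j.
Expand each term, using dx_k ∧ dx_i ∧ dx_j = sgn(permutation) dx_{(a)} ∧ dx_{(b)} ∧ dx_{(c)} with (a < b < c) sorted:
  d(-2*w*x) includes (∂/∂w)(-2*w*x) dw = (-2*x) dw, which multiplied by dx ∧ dy gives (-2*x) dx ∧ dy ∧ dw
  d(w*(-4*w + z)) includes (∂/∂w)(w*(-4*w + z)) dw = (-8*w + z) dw, which multiplied by dx ∧ dz gives (-8*w + z) dx ∧ dz ∧ dw
  d(-x^2) includes (∂/∂x)(-x^2) dx = (-2*x) dx, which multiplied by dy ∧ dz gives (-2*x) dx ∧ dy ∧ dz
  d(3*w*x + w + x*y) includes (∂/∂x)(3*w*x + w + x*y) dx = (3*w + y) dx, which multiplied by dz ∧ dw gives (3*w + y) dx ∧ dz ∧ dw
  d(3*w*x + w + x*y) includes (∂/∂y)(3*w*x + w + x*y) dy = (x) dy, which multiplied by dz ∧ dw gives (x) dy ∧ dz ∧ dw
Collecting like 3-forms: d(omega) = (-2*x) dx ∧ dy ∧ dw + (-5*w + y + z) dx ∧ dz ∧ dw + (-2*x) dx ∧ dy ∧ dz + (x) dy ∧ dz ∧ dw.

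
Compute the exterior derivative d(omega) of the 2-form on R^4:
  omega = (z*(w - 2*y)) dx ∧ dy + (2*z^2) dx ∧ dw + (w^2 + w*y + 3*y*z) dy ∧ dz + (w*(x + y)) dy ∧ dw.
d(omega) = (w - 2*y) dx ∧ dy ∧ dz + (w + z) dx ∧ dy ∧ dw + (-4*z) dx ∧ dz ∧ dw + (2*w + y) dy ∧ dz ∧ dw

For a 2-form omega = sum_{i<j} g_{ij} dx_i ∧ dx_j, the exterior derivative is
  d(omega) = sum_{i<j} d(g_{ij}) ∧ dx_i ∧ dx_j = sum_{i<j, k} (∂g_{ij}/∂x_k) dx_k ∧ dx_i ∧ dx_j.
Expand each term, using dx_k ∧ dx_i ∧ dx_j = sgn(permutation) dx_{(a)} ∧ dx_{(b)} ∧ dx_{(c)} with (a < b < c) sorted:
  d(z*(w - 2*y)) includes (∂/∂z)(z*(w - 2*y)) dz = (w - 2*y) dz, which multiplied by dx ∧ dy gives (w - 2*y) dx ∧ dy ∧ dz
  d(z*(w - 2*y)) includes (∂/∂w)(z*(w - 2*y)) dw = (z) dw, which multiplied by dx ∧ dy gives (z) dx ∧ dy ∧ dw
  d(2*z^2) includes (∂/∂z)(2*z^2) dz = (4*z) dz, which multiplied by dx ∧ dw gives (-4*z) dx ∧ dz ∧ dw
  d(w^2 + w*y + 3*y*z) includes (∂/∂w)(w^2 + w*y + 3*y*z) dw = (2*w + y) dw, which multiplied by dy ∧ dz gives (2*w + y) dy ∧ dz ∧ dw
  d(w*(x + y)) includes (∂/∂x)(w*(x + y)) dx = (w) dx, which multiplied by dy ∧ dw gives (w) dx ∧ dy ∧ dw
Collecting like 3-forms: d(omega) = (w - 2*y) dx ∧ dy ∧ dz + (w + z) dx ∧ dy ∧ dw + (-4*z) dx ∧ dz ∧ dw + (2*w + y) dy ∧ dz ∧ dw.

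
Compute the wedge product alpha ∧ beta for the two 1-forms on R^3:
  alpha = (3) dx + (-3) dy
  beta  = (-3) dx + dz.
alpha ∧ beta = (3) dx ∧ dz + (-9) dx ∧ dy + (-3) dy ∧ dz

Distribute the wedge, using dx_i ∧ dx_j = -dx_j ∧ dx_i and dx_i ∧ dx_i = 0. For each pair (i, j) with i < j, the coefficient of dx_i ∧ dx_j in alpha ∧ beta is (alpha_i * beta_j - alpha_j * beta_i). Collecting: alpha ∧ beta = (3) dx ∧ dz + (-9) dx ∧ dy + (-3) dy ∧ dz.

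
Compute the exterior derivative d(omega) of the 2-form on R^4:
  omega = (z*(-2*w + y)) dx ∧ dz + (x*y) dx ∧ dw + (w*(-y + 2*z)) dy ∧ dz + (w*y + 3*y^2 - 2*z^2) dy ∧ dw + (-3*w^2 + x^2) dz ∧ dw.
d(omega) = (-z) dx ∧ dy ∧ dz + (2*x - 2*z) dx ∧ dz ∧ dw + (-x) dx ∧ dy ∧ dw + (-y + 6*z) dy ∧ dz ∧ dw

For a 2-form omega = sum_{i<j} g_{ij} dx_i ∧ dx_j, the exterior derivative is
  d(omega) = sum_{i<j} d(g_{ij}) ∧ dx_i ∧ dx_j = sum_{i<j, k} (∂g_{ij}/∂x_k) dx_k ∧ dx_i ∧ dx_j.
Expand each term, using dx_k ∧ dx_i ∧ dx_j = sgn(permutation) dx_{(a)} ∧ dx_{(b)} ∧ dx_{(c)} with (a < b < c) sorted:
  d(z*(-2*w + y)) includes (∂/∂y)(z*(-2*w + y)) dy = (z) dy, which multiplied by dx ∧ dz gives (-z) dx ∧ dy ∧ dz
  d(z*(-2*w + y)) includes (∂/∂w)(z*(-2*w + y)) dw = (-2*z) dw, which multiplied by dx ∧ dz gives (-2*z) dx ∧ dz ∧ dw
  d(x*y) includes (∂/∂y)(x*y) dy = (x) dy, which multiplied by dx ∧ dw gives (-x) dx ∧ dy ∧ dw
  d(w*(-y + 2*z)) includes (∂/∂w)(w*(-y + 2*z)) dw = (-y + 2*z) dw, which multiplied by dy ∧ dz gives (-y + 2*z) dy ∧ dz ∧ dw
  d(w*y + 3*y^2 - 2*z^2) includes (∂/∂z)(w*y + 3*y^2 - 2*z^2) dz = (-4*z) dz, which multiplied by dy ∧ dw gives (4*z) dy ∧ dz ∧ dw
  d(-3*w^2 + x^2) includes (∂/∂x)(-3*w^2 + x^2) dx = (2*x) dx, which multiplied by dz ∧ dw gives (2*x) dx ∧ dz ∧ dw
Collecting like 3-forms: d(omega) = (-z) dx ∧ dy ∧ dz + (2*x - 2*z) dx ∧ dz ∧ dw + (-x) dx ∧ dy ∧ dw + (-y + 6*z) dy ∧ dz ∧ dw.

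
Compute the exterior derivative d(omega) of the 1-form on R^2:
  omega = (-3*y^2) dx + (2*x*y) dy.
d(omega) = (8*y) dx ∧ dy

For a 1-form omega = sum_i f_i dx_i, the exterior derivative is
  d(omega) = sum_{i < j} (∂f_j/∂x_i - ∂f_i/∂x_j) dx_i ∧ dx_j.
  coefficient of dx ∧ dy: ∂f_2/∂x - ∂f_1/∂y = ∂(2*x*y)/∂x - ∂(-3*y^2)/∂y = 8*y
Assembling: d(omega) = (8*y) dx ∧ dy.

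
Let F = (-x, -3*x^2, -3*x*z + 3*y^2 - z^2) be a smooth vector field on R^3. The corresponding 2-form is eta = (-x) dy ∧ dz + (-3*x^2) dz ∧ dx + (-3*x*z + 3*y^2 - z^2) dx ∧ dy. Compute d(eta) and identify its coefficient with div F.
d(eta) = (-3*x - 2*z - 1) dx ∧ dy ∧ dz; div F = -3*x - 2*z - 1

For a 2-form in R^3 of the form above, applying d gives a 3-form with coefficient ∂P/∂x + ∂Q/∂y + ∂R/∂z:
  ∂P/∂x = -1
  ∂Q/∂y = 0
  ∂R/∂z = -3*x - 2*z
Sum = -3*x - 2*z - 1, which is exactly div F.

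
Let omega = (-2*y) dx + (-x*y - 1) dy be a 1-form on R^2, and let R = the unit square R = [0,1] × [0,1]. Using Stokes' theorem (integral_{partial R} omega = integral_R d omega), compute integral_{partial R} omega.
integral_(partial R) omega = 3/2

Stokes: integral_partial_R omega = integral_R d omega with d omega = (∂Q/∂x - ∂P/∂y) dx ∧ dy.
  ∂Q/∂x = -y
  ∂P/∂y = -2
  integrand = ∂Q/∂x - ∂P/∂y = 2 - y.
Integrating over R: integral_0^1 integral_0^1 (2 - y) dx dy = 3/2.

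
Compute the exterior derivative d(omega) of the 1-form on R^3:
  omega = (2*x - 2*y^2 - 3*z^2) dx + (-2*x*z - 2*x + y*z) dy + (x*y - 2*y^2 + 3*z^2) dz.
d(omega) = (4*y - 2*z - 2) dx ∧ dy + (y + 6*z) dx ∧ dz + (3*x - 5*y) dy ∧ dz

For a 1-form omega = sum_i f_i dx_i, the exterior derivative is
  d(omega) = sum_{i < j} (∂f_j/∂x_i - ∂f_i/∂x_j) dx_i ∧ dx_j.
  coefficient of dx ∧ dy: ∂f_2/∂x - ∂f_1/∂y = ∂(-2*x*z - 2*x + y*z)/∂x - ∂(2*x - 2*y^2 - 3*z^2)/∂y = 4*y - 2*z - 2
  coefficient of dx ∧ dz: ∂f_3/∂x - ∂f_1/∂z = ∂(x*y - 2*y^2 + 3*z^2)/∂x - ∂(2*x - 2*y^2 - 3*z^2)/∂z = y + 6*z
  coefficient of dy ∧ dz: ∂f_3/∂y - ∂f_2/∂z = ∂(x*y - 2*y^2 + 3*z^2)/∂y - ∂(-2*x*z - 2*x + y*z)/∂z = 3*x - 5*y
Assembling: d(omega) = (4*y - 2*z - 2) dx ∧ dy + (y + 6*z) dx ∧ dz + (3*x - 5*y) dy ∧ dz.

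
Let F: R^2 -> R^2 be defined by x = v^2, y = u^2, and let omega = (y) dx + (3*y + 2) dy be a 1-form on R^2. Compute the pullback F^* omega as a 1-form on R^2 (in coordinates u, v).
F^* omega = (6*u^3 + 4*u) du + (2*u^2*v) dv

Using F^*(f dg) = (f ∘ F) d(g ∘ F), substitute each coordinate x_i by F_i(u, v) in f_i, and replace dx_i by d F_i = (∂F_i/∂u) du + (∂F_i/∂v) dv.
  For the x component: f_1(F) = u^2; d F_1 = (0) du + (2*v) dv
  For the y component: f_2(F) = 3*u^2 + 2; d F_2 = (2*u) du + (0) dv
Combining and collecting du, dv coefficients:
  coeff of du: 6*u^3 + 4*u
  coeff of dv: 2*u^2*v
F^* omega = (6*u^3 + 4*u) du + (2*u^2*v) dv.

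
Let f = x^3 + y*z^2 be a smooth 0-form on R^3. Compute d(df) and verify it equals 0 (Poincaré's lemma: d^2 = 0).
d(df) = 0

Step 1: df = sum_i (∂f/∂x_i) dx_i = (3*x^2) dx + (z^2) dy + (2*y*z) dz.
Step 2: Apply d again. Using the 1-form formula, the coefficient of dx ∧ dy in d(df) is ∂^2 f/∂x ∂y - ∂^2 f/∂y ∂x = (0) - (0) = 0 (equality of mixed partials for smooth f).
Similarly for dx ∧ dz and dy ∧ dz — all coefficients vanish. So d(df) = 0.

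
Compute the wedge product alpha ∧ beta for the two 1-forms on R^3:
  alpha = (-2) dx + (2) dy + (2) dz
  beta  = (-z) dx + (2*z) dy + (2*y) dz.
alpha ∧ beta = (-2*z) dx ∧ dy + (-4*y + 2*z) dx ∧ dz + (4*y - 4*z) dy ∧ dz

Distribute the wedge, using dx_i ∧ dx_j = -dx_j ∧ dx_i and dx_i ∧ dx_i = 0. For each pair (i, j) with i < j, the coefficient of dx_i ∧ dx_j in alpha ∧ beta is (alpha_i * beta_j - alpha_j * beta_i). Collecting: alpha ∧ beta = (-2*z) dx ∧ dy + (-4*y + 2*z) dx ∧ dz + (4*y - 4*z) dy ∧ dz.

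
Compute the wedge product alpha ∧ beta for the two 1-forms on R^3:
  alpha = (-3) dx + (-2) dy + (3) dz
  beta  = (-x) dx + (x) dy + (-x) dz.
alpha ∧ beta = (-5*x) dx ∧ dy + (6*x) dx ∧ dz + (-x) dy ∧ dz

Distribute the wedge, using dx_i ∧ dx_j = -dx_j ∧ dx_i and dx_i ∧ dx_i = 0. For each pair (i, j) with i < j, the coefficient of dx_i ∧ dx_j in alpha ∧ beta is (alpha_i * beta_j - alpha_j * beta_i). Collecting: alpha ∧ beta = (-5*x) dx ∧ dy + (6*x) dx ∧ dz + (-x) dy ∧ dz.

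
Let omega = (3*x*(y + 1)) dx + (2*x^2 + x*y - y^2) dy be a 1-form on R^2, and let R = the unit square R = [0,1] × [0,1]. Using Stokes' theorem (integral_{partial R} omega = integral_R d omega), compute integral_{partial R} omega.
integral_(partial R) omega = 1

Stokes: integral_partial_R omega = integral_R d omega with d omega = (∂Q/∂x - ∂P/∂y) dx ∧ dy.
  ∂Q/∂x = 4*x + y
  ∂P/∂y = 3*x
  integrand = ∂Q/∂x - ∂P/∂y = x + y.
Integrating over R: integral_0^1 integral_0^1 (x + y) dx dy = 1.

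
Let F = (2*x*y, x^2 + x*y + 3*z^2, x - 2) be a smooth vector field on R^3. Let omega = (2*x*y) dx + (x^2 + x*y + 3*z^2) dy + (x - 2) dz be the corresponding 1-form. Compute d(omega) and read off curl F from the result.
d(omega) = (-6*z) dy ∧ dz + (-1) dz ∧ dx + (y) dx ∧ dy; curl F = (-6*z, -1, y)

d omega = sum_{i<j} (∂f_j/∂x_i - ∂f_i/∂x_j) dx_i ∧ dx_j. Under the identification (dy ∧ dz, dz ∧ dx, dx ∧ dy) ↔ (e_x, e_y, e_z), the coefficients are exactly the components of curl F. Compute:
  ∂R/∂y - ∂Q/∂z = (0) - (6*z) = -6*z
  ∂P/∂z - ∂R/∂x = (0) - (1) = -1
  ∂Q/∂x - ∂P/∂y = (2*x + y) - (2*x) = y.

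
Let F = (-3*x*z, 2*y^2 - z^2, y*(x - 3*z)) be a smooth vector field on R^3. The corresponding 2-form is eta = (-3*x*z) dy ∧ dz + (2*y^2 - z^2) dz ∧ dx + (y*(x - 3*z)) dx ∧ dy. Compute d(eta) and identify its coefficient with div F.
d(eta) = (y - 3*z) dx ∧ dy ∧ dz; div F = y - 3*z

For a 2-form in R^3 of the form above, applying d gives a 3-form with coefficient ∂P/∂x + ∂Q/∂y + ∂R/∂z:
  ∂P/∂x = -3*z
  ∂Q/∂y = 4*y
  ∂R/∂z = -3*y
Sum = y - 3*z, which is exactly div F.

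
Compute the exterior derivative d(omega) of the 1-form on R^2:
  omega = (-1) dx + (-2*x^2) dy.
d(omega) = (-4*x) dx ∧ dy

For a 1-form omega = sum_i f_i dx_i, the exterior derivative is
  d(omega) = sum_{i < j} (∂f_j/∂x_i - ∂f_i/∂x_j) dx_i ∧ dx_j.
  coefficient of dx ∧ dy: ∂f_2/∂x - ∂f_1/∂y = ∂(-2*x^2)/∂x - ∂(-1)/∂y = -4*x
Assembling: d(omega) = (-4*x) dx ∧ dy.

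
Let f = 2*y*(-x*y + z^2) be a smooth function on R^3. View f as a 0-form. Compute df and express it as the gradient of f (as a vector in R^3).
df = (-2*y^2) dx + (-4*x*y + 2*z^2) dy + (4*y*z) dz; grad f = (-2*y^2, -4*x*y + 2*z^2, 4*y*z)

For a 0-form f, d f = (∂f/∂x) dx + (∂f/∂y) dy + (∂f/∂z) dz. The components of the vector representation are exactly the entries of grad f in Cartesian coordinates:
  ∂f/∂x = -2*y^2
  ∂f/∂y = -4*x*y + 2*z^2
  ∂f/∂z = 4*y*z.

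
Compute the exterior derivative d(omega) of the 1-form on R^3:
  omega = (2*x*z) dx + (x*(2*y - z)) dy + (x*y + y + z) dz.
d(omega) = (2*y - z) dx ∧ dy + (-2*x + y) dx ∧ dz + (2*x + 1) dy ∧ dz

For a 1-form omega = sum_i f_i dx_i, the exterior derivative is
  d(omega) = sum_{i < j} (∂f_j/∂x_i - ∂f_i/∂x_j) dx_i ∧ dx_j.
  coefficient of dx ∧ dy: ∂f_2/∂x - ∂f_1/∂y = ∂(x*(2*y - z))/∂x - ∂(2*x*z)/∂y = 2*y - z
  coefficient of dx ∧ dz: ∂f_3/∂x - ∂f_1/∂z = ∂(x*y + y + z)/∂x - ∂(2*x*z)/∂z = -2*x + y
  coefficient of dy ∧ dz: ∂f_3/∂y - ∂f_2/∂z = ∂(x*y + y + z)/∂y - ∂(x*(2*y - z))/∂z = 2*x + 1
Assembling: d(omega) = (2*y - z) dx ∧ dy + (-2*x + y) dx ∧ dz + (2*x + 1) dy ∧ dz.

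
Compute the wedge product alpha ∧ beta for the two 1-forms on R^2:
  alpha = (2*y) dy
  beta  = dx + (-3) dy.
alpha ∧ beta = (-2*y) dx ∧ dy

Distribute the wedge, using dx_i ∧ dx_j = -dx_j ∧ dx_i and dx_i ∧ dx_i = 0. For each pair (i, j) with i < j, the coefficient of dx_i ∧ dx_j in alpha ∧ beta is (alpha_i * beta_j - alpha_j * beta_i). Collecting: alpha ∧ beta = (-2*y) dx ∧ dy.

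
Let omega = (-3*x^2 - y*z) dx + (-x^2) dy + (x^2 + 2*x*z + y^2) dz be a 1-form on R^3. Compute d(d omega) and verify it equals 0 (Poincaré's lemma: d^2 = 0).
d(d omega) = 0

Step 1: d omega = sum_{i<j} (∂f_j/∂x_i - ∂f_i/∂x_j) dx_i ∧ dx_j:
  coeff of dx ∧ dy: -2*x + z
  coeff of dx ∧ dz: 2*x + y + 2*z
  coeff of dy ∧ dz: 2*y
Step 2: Apply d again to each 2-form coefficient. The only possible 3-form in R^3 is dx ∧ dy ∧ dz, with coefficient
  ∂(coeff of dy∧dz)/∂x - ∂(coeff of dx∧dz)/∂y + ∂(coeff of dx∧dy)/∂z
  = ∂/∂x (2*y) - ∂/∂y (2*x + y + 2*z) + ∂/∂z (-2*x + z).
Each of these terms simplifies to sums of mixed partials that cancel in pairs. The result is 0 (by equality of mixed partials for smooth functions — Schwarz / Clairaut).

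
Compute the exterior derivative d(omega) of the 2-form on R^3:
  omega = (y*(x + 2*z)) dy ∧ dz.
d(omega) = (y) dx ∧ dy ∧ dz

For a 2-form omega = sum_{i<j} g_{ij} dx_i ∧ dx_j, the exterior derivative is
  d(omega) = sum_{i<j} d(g_{ij}) ∧ dx_i ∧ dx_j = sum_{i<j, k} (∂g_{ij}/∂x_k) dx_k ∧ dx_i ∧ dx_j.
Expand each term, using dx_k ∧ dx_i ∧ dx_j = sgn(permutation) dx_{(a)} ∧ dx_{(b)} ∧ dx_{(c)} with (a < b < c) sorted:
  d(y*(x + 2*z)) includes (∂/∂x)(y*(x + 2*z)) dx = (y) dx, which multiplied by dy ∧ dz gives (y) dx ∧ dy ∧ dz
Collecting like 3-forms: d(omega) = (y) dx ∧ dy ∧ dz.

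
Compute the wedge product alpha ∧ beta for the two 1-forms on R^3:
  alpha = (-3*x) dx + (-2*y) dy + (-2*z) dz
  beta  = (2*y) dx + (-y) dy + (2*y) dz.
alpha ∧ beta = (y*(3*x + 4*y)) dx ∧ dy + (2*y*(-3*x + 2*z)) dx ∧ dz + (-2*y*(2*y + z)) dy ∧ dz

Distribute the wedge, using dx_i ∧ dx_j = -dx_j ∧ dx_i and dx_i ∧ dx_i = 0. For each pair (i, j) with i < j, the coefficient of dx_i ∧ dx_j in alpha ∧ beta is (alpha_i * beta_j - alpha_j * beta_i). Collecting: alpha ∧ beta = (y*(3*x + 4*y)) dx ∧ dy + (2*y*(-3*x + 2*z)) dx ∧ dz + (-2*y*(2*y + z)) dy ∧ dz.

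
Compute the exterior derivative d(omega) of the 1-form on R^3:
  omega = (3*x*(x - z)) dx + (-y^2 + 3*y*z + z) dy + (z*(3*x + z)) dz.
d(omega) = (3*x + 3*z) dx ∧ dz + (-3*y - 1) dy ∧ dz

For a 1-form omega = sum_i f_i dx_i, the exterior derivative is
  d(omega) = sum_{i < j} (∂f_j/∂x_i - ∂f_i/∂x_j) dx_i ∧ dx_j.
  coefficient of dx ∧ dz: ∂f_3/∂x - ∂f_1/∂z = ∂(z*(3*x + z))/∂x - ∂(3*x*(x - z))/∂z = 3*x + 3*z
  coefficient of dy ∧ dz: ∂f_3/∂y - ∂f_2/∂z = ∂(z*(3*x + z))/∂y - ∂(-y^2 + 3*y*z + z)/∂z = -3*y - 1
Assembling: d(omega) = (3*x + 3*z) dx ∧ dz + (-3*y - 1) dy ∧ dz.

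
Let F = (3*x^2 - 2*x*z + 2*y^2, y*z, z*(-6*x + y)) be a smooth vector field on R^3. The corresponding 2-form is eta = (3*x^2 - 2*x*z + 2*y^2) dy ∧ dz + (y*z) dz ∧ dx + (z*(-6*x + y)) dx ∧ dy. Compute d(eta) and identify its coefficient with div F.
d(eta) = (y - z) dx ∧ dy ∧ dz; div F = y - z

For a 2-form in R^3 of the form above, applying d gives a 3-form with coefficient ∂P/∂x + ∂Q/∂y + ∂R/∂z:
  ∂P/∂x = 6*x - 2*z
  ∂Q/∂y = z
  ∂R/∂z = -6*x + y
Sum = y - z, which is exactly div F.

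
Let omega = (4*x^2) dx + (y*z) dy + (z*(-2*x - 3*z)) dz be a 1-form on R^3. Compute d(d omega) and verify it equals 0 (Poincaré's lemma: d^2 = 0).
d(d omega) = 0

Step 1: d omega = sum_{i<j} (∂f_j/∂x_i - ∂f_i/∂x_j) dx_i ∧ dx_j:
  coeff of dx ∧ dy: 0
  coeff of dx ∧ dz: -2*z
  coeff of dy ∧ dz: -y
Step 2: Apply d again to each 2-form coefficient. The only possible 3-form in R^3 is dx ∧ dy ∧ dz, with coefficient
  ∂(coeff of dy∧dz)/∂x - ∂(coeff of dx∧dz)/∂y + ∂(coeff of dx∧dy)/∂z
  = ∂/∂x (-y) - ∂/∂y (-2*z) + ∂/∂z (0).
Each of these terms simplifies to sums of mixed partials that cancel in pairs. The result is 0 (by equality of mixed partials for smooth functions — Schwarz / Clairaut).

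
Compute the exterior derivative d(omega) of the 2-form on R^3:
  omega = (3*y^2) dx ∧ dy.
d(omega) = 0

For a 2-form omega = sum_{i<j} g_{ij} dx_i ∧ dx_j, the exterior derivative is
  d(omega) = sum_{i<j} d(g_{ij}) ∧ dx_i ∧ dx_j = sum_{i<j, k} (∂g_{ij}/∂x_k) dx_k ∧ dx_i ∧ dx_j.
Expand each term, using dx_k ∧ dx_i ∧ dx_j = sgn(permutation) dx_{(a)} ∧ dx_{(b)} ∧ dx_{(c)} with (a < b < c) sorted:

Collecting like 3-forms: d(omega) = 0.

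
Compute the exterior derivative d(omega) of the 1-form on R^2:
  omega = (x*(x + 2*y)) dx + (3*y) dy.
d(omega) = (-2*x) dx ∧ dy

For a 1-form omega = sum_i f_i dx_i, the exterior derivative is
  d(omega) = sum_{i < j} (∂f_j/∂x_i - ∂f_i/∂x_j) dx_i ∧ dx_j.
  coefficient of dx ∧ dy: ∂f_2/∂x - ∂f_1/∂y = ∂(3*y)/∂x - ∂(x*(x + 2*y))/∂y = -2*x
Assembling: d(omega) = (-2*x) dx ∧ dy.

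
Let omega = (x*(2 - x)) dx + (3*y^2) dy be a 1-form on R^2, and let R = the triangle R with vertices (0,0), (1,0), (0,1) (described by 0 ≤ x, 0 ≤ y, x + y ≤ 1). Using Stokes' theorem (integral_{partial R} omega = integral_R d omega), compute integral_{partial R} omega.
integral_(partial R) omega = 0

Stokes: integral_partial_R omega = integral_R d omega with d omega = (∂Q/∂x - ∂P/∂y) dx ∧ dy.
  ∂Q/∂x = 0
  ∂P/∂y = 0
  integrand = ∂Q/∂x - ∂P/∂y = 0.
Integrating over R: integral_0^1 integral_0^{1-x} (0) dy dx = 0.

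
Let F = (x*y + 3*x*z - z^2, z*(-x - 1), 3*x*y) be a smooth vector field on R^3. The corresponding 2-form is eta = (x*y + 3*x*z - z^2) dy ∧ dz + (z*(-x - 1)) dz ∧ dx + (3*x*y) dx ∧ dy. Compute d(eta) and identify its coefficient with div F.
d(eta) = (y + 3*z) dx ∧ dy ∧ dz; div F = y + 3*z

For a 2-form in R^3 of the form above, applying d gives a 3-form with coefficient ∂P/∂x + ∂Q/∂y + ∂R/∂z:
  ∂P/∂x = y + 3*z
  ∂Q/∂y = 0
  ∂R/∂z = 0
Sum = y + 3*z, which is exactly div F.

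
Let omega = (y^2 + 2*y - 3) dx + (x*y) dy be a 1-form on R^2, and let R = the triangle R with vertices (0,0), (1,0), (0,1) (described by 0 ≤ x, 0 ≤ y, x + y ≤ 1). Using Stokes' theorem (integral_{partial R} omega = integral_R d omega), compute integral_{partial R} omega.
integral_(partial R) omega = -7/6

Stokes: integral_partial_R omega = integral_R d omega with d omega = (∂Q/∂x - ∂P/∂y) dx ∧ dy.
  ∂Q/∂x = y
  ∂P/∂y = 2*y + 2
  integrand = ∂Q/∂x - ∂P/∂y = -y - 2.
Integrating over R: integral_0^1 integral_0^{1-x} (-y - 2) dy dx = -7/6.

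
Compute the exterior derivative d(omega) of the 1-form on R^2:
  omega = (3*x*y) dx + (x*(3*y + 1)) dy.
d(omega) = (-3*x + 3*y + 1) dx ∧ dy

For a 1-form omega = sum_i f_i dx_i, the exterior derivative is
  d(omega) = sum_{i < j} (∂f_j/∂x_i - ∂f_i/∂x_j) dx_i ∧ dx_j.
  coefficient of dx ∧ dy: ∂f_2/∂x - ∂f_1/∂y = ∂(x*(3*y + 1))/∂x - ∂(3*x*y)/∂y = -3*x + 3*y + 1
Assembling: d(omega) = (-3*x + 3*y + 1) dx ∧ dy.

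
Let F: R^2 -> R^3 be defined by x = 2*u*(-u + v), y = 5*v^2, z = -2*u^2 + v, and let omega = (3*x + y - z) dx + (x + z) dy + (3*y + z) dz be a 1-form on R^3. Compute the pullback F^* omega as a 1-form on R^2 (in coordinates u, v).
F^* omega = (24*u^3 - 32*u^2*v - 68*u*v^2 + 10*v^3 - 2*v^2) du + (-8*u^3 - 28*u^2*v - 2*u^2 + 30*u*v^2 - 2*u*v + 25*v^2 + v) dv

Using F^*(f dg) = (f ∘ F) d(g ∘ F), substitute each coordinate x_i by F_i(u, v) in f_i, and replace dx_i by d F_i = (∂F_i/∂u) du + (∂F_i/∂v) dv.
  For the x component: f_1(F) = -4*u^2 + 6*u*v + 5*v^2 - v; d F_1 = (-4*u + 2*v) du + (2*u) dv
  For the y component: f_2(F) = -4*u^2 + 2*u*v + v; d F_2 = (0) du + (10*v) dv
  For the z component: f_3(F) = -2*u^2 + 15*v^2 + v; d F_3 = (-4*u) du + (1) dv
Combining and collecting du, dv coefficients:
  coeff of du: 24*u^3 - 32*u^2*v - 68*u*v^2 + 10*v^3 - 2*v^2
  coeff of dv: -8*u^3 - 28*u^2*v - 2*u^2 + 30*u*v^2 - 2*u*v + 25*v^2 + v
F^* omega = (24*u^3 - 32*u^2*v - 68*u*v^2 + 10*v^3 - 2*v^2) du + (-8*u^3 - 28*u^2*v - 2*u^2 + 30*u*v^2 - 2*u*v + 25*v^2 + v) dv.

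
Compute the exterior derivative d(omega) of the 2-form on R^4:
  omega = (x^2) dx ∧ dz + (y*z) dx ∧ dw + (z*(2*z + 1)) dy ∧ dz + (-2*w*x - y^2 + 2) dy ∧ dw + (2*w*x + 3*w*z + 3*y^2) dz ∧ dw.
d(omega) = (-2*w - z) dx ∧ dy ∧ dw + (2*w - y) dx ∧ dz ∧ dw + (6*y) dy ∧ dz ∧ dw

For a 2-form omega = sum_{i<j} g_{ij} dx_i ∧ dx_j, the exterior derivative is
  d(omega) = sum_{i<j} d(g_{ij}) ∧ dx_i ∧ dx_j = sum_{i<j, k} (∂g_{ij}/∂x_k) dx_k ∧ dx_i ∧ dx_j.
Expand each term, using dx_k ∧ dx_i ∧ dx_j = sgn(permutation) dx_{(a)} ∧ dx_{(b)} ∧ dx_{(c)} with (a < b < c) sorted:
  d(y*z) includes (∂/∂y)(y*z) dy = (z) dy, which multiplied by dx ∧ dw gives (-z) dx ∧ dy ∧ dw
  d(y*z) includes (∂/∂z)(y*z) dz = (y) dz, which multiplied by dx ∧ dw gives (-y) dx ∧ dz ∧ dw
  d(-2*w*x - y^2 + 2) includes (∂/∂x)(-2*w*x - y^2 + 2) dx = (-2*w) dx, which multiplied by dy ∧ dw gives (-2*w) dx ∧ dy ∧ dw
  d(2*w*x + 3*w*z + 3*y^2) includes (∂/∂x)(2*w*x + 3*w*z + 3*y^2) dx = (2*w) dx, which multiplied by dz ∧ dw gives (2*w) dx ∧ dz ∧ dw
  d(2*w*x + 3*w*z + 3*y^2) includes (∂/∂y)(2*w*x + 3*w*z + 3*y^2) dy = (6*y) dy, which multiplied by dz ∧ dw gives (6*y) dy ∧ dz ∧ dw
Collecting like 3-forms: d(omega) = (-2*w - z) dx ∧ dy ∧ dw + (2*w - y) dx ∧ dz ∧ dw + (6*y) dy ∧ dz ∧ dw.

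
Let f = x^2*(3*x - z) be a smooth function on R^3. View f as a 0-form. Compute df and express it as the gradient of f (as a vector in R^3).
df = (x*(9*x - 2*z)) dx + (0) dy + (-x^2) dz; grad f = (x*(9*x - 2*z), 0, -x^2)

For a 0-form f, d f = (∂f/∂x) dx + (∂f/∂y) dy + (∂f/∂z) dz. The components of the vector representation are exactly the entries of grad f in Cartesian coordinates:
  ∂f/∂x = x*(9*x - 2*z)
  ∂f/∂y = 0
  ∂f/∂z = -x^2.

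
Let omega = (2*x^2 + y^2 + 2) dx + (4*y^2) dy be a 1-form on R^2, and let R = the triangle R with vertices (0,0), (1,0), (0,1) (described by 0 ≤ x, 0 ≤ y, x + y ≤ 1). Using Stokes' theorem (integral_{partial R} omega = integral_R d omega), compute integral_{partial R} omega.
integral_(partial R) omega = -1/3

Stokes: integral_partial_R omega = integral_R d omega with d omega = (∂Q/∂x - ∂P/∂y) dx ∧ dy.
  ∂Q/∂x = 0
  ∂P/∂y = 2*y
  integrand = ∂Q/∂x - ∂P/∂y = -2*y.
Integrating over R: integral_0^1 integral_0^{1-x} (-2*y) dy dx = -1/3.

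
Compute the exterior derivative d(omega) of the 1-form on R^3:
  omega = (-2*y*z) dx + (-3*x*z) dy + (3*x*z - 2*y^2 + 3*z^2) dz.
d(omega) = (-z) dx ∧ dy + (2*y + 3*z) dx ∧ dz + (3*x - 4*y) dy ∧ dz

For a 1-form omega = sum_i f_i dx_i, the exterior derivative is
  d(omega) = sum_{i < j} (∂f_j/∂x_i - ∂f_i/∂x_j) dx_i ∧ dx_j.
  coefficient of dx ∧ dy: ∂f_2/∂x - ∂f_1/∂y = ∂(-3*x*z)/∂x - ∂(-2*y*z)/∂y = -z
  coefficient of dx ∧ dz: ∂f_3/∂x - ∂f_1/∂z = ∂(3*x*z - 2*y^2 + 3*z^2)/∂x - ∂(-2*y*z)/∂z = 2*y + 3*z
  coefficient of dy ∧ dz: ∂f_3/∂y - ∂f_2/∂z = ∂(3*x*z - 2*y^2 + 3*z^2)/∂y - ∂(-3*x*z)/∂z = 3*x - 4*y
Assembling: d(omega) = (-z) dx ∧ dy + (2*y + 3*z) dx ∧ dz + (3*x - 4*y) dy ∧ dz.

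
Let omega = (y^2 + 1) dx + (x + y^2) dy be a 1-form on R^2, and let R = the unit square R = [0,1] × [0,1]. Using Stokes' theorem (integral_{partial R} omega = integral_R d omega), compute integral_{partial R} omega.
integral_(partial R) omega = 0

Stokes: integral_partial_R omega = integral_R d omega with d omega = (∂Q/∂x - ∂P/∂y) dx ∧ dy.
  ∂Q/∂x = 1
  ∂P/∂y = 2*y
  integrand = ∂Q/∂x - ∂P/∂y = 1 - 2*y.
Integrating over R: integral_0^1 integral_0^1 (1 - 2*y) dx dy = 0.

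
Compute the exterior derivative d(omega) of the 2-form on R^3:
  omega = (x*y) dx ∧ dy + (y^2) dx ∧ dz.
d(omega) = (-2*y) dx ∧ dy ∧ dz

For a 2-form omega = sum_{i<j} g_{ij} dx_i ∧ dx_j, the exterior derivative is
  d(omega) = sum_{i<j} d(g_{ij}) ∧ dx_i ∧ dx_j = sum_{i<j, k} (∂g_{ij}/∂x_k) dx_k ∧ dx_i ∧ dx_j.
Expand each term, using dx_k ∧ dx_i ∧ dx_j = sgn(permutation) dx_{(a)} ∧ dx_{(b)} ∧ dx_{(c)} with (a < b < c) sorted:
  d(y^2) includes (∂/∂y)(y^2) dy = (2*y) dy, which multiplied by dx ∧ dz gives (-2*y) dx ∧ dy ∧ dz
Collecting like 3-forms: d(omega) = (-2*y) dx ∧ dy ∧ dz.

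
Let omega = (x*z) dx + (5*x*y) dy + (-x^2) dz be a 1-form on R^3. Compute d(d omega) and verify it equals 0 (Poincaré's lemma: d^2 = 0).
d(d omega) = 0

Step 1: d omega = sum_{i<j} (∂f_j/∂x_i - ∂f_i/∂x_j) dx_i ∧ dx_j:
  coeff of dx ∧ dy: 5*y
  coeff of dx ∧ dz: -3*x
  coeff of dy ∧ dz: 0
Step 2: Apply d again to each 2-form coefficient. The only possible 3-form in R^3 is dx ∧ dy ∧ dz, with coefficient
  ∂(coeff of dy∧dz)/∂x - ∂(coeff of dx∧dz)/∂y + ∂(coeff of dx∧dy)/∂z
  = ∂/∂x (0) - ∂/∂y (-3*x) + ∂/∂z (5*y).
Each of these terms simplifies to sums of mixed partials that cancel in pairs. The result is 0 (by equality of mixed partials for smooth functions — Schwarz / Clairaut).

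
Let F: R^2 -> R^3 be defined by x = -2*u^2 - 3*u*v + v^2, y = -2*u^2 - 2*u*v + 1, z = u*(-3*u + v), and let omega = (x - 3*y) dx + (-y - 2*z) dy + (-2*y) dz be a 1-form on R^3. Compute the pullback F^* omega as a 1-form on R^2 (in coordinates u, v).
F^* omega = (-72*u^3 - 60*u^2*v - 9*u*v^2 + 28*u - 3*v^3 + 9*v) du + (-24*u^3 + 3*u^2*v + 3*u*v^2 + 9*u + 2*v^3 - 6*v) dv

Using F^*(f dg) = (f ∘ F) d(g ∘ F), substitute each coordinate x_i by F_i(u, v) in f_i, and replace dx_i by d F_i = (∂F_i/∂u) du + (∂F_i/∂v) dv.
  For the x component: f_1(F) = 4*u^2 + 3*u*v + v^2 - 3; d F_1 = (-4*u - 3*v) du + (-3*u + 2*v) dv
  For the y component: f_2(F) = 8*u^2 - 1; d F_2 = (-4*u - 2*v) du + (-2*u) dv
  For the z component: f_3(F) = 4*u^2 + 4*u*v - 2; d F_3 = (-6*u + v) du + (u) dv
Combining and collecting du, dv coefficients:
  coeff of du: -72*u^3 - 60*u^2*v - 9*u*v^2 + 28*u - 3*v^3 + 9*v
  coeff of dv: -24*u^3 + 3*u^2*v + 3*u*v^2 + 9*u + 2*v^3 - 6*v
F^* omega = (-72*u^3 - 60*u^2*v - 9*u*v^2 + 28*u - 3*v^3 + 9*v) du + (-24*u^3 + 3*u^2*v + 3*u*v^2 + 9*u + 2*v^3 - 6*v) dv.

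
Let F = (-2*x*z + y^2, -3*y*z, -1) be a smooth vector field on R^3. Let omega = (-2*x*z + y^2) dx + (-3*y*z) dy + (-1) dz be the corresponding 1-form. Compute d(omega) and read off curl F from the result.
d(omega) = (3*y) dy ∧ dz + (-2*x) dz ∧ dx + (-2*y) dx ∧ dy; curl F = (3*y, -2*x, -2*y)

d omega = sum_{i<j} (∂f_j/∂x_i - ∂f_i/∂x_j) dx_i ∧ dx_j. Under the identification (dy ∧ dz, dz ∧ dx, dx ∧ dy) ↔ (e_x, e_y, e_z), the coefficients are exactly the components of curl F. Compute:
  ∂R/∂y - ∂Q/∂z = (0) - (-3*y) = 3*y
  ∂P/∂z - ∂R/∂x = (-2*x) - (0) = -2*x
  ∂Q/∂x - ∂P/∂y = (0) - (2*y) = -2*y.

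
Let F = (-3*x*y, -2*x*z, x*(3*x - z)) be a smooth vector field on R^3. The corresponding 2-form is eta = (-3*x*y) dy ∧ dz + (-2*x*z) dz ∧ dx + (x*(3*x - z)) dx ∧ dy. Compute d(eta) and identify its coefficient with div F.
d(eta) = (-x - 3*y) dx ∧ dy ∧ dz; div F = -x - 3*y

For a 2-form in R^3 of the form above, applying d gives a 3-form with coefficient ∂P/∂x + ∂Q/∂y + ∂R/∂z:
  ∂P/∂x = -3*y
  ∂Q/∂y = 0
  ∂R/∂z = -x
Sum = -x - 3*y, which is exactly div F.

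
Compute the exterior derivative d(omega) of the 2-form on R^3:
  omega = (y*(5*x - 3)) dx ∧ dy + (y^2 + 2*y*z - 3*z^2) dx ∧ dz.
d(omega) = (-2*y - 2*z) dx ∧ dy ∧ dz

For a 2-form omega = sum_{i<j} g_{ij} dx_i ∧ dx_j, the exterior derivative is
  d(omega) = sum_{i<j} d(g_{ij}) ∧ dx_i ∧ dx_j = sum_{i<j, k} (∂g_{ij}/∂x_k) dx_k ∧ dx_i ∧ dx_j.
Expand each term, using dx_k ∧ dx_i ∧ dx_j = sgn(permutation) dx_{(a)} ∧ dx_{(b)} ∧ dx_{(c)} with (a < b < c) sorted:
  d(y^2 + 2*y*z - 3*z^2) includes (∂/∂y)(y^2 + 2*y*z - 3*z^2) dy = (2*y + 2*z) dy, which multiplied by dx ∧ dz gives (-2*y - 2*z) dx ∧ dy ∧ dz
Collecting like 3-forms: d(omega) = (-2*y - 2*z) dx ∧ dy ∧ dz.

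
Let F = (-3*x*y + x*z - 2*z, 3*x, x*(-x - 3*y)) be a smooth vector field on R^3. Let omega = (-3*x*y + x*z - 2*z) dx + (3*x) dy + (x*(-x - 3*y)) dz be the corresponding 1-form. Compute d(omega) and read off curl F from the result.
d(omega) = (-3*x) dy ∧ dz + (3*x + 3*y - 2) dz ∧ dx + (3*x + 3) dx ∧ dy; curl F = (-3*x, 3*x + 3*y - 2, 3*x + 3)

d omega = sum_{i<j} (∂f_j/∂x_i - ∂f_i/∂x_j) dx_i ∧ dx_j. Under the identification (dy ∧ dz, dz ∧ dx, dx ∧ dy) ↔ (e_x, e_y, e_z), the coefficients are exactly the components of curl F. Compute:
  ∂R/∂y - ∂Q/∂z = (-3*x) - (0) = -3*x
  ∂P/∂z - ∂R/∂x = (x - 2) - (-2*x - 3*y) = 3*x + 3*y - 2
  ∂Q/∂x - ∂P/∂y = (3) - (-3*x) = 3*x + 3.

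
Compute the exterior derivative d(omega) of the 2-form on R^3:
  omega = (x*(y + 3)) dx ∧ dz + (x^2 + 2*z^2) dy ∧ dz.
d(omega) = (x) dx ∧ dy ∧ dz

For a 2-form omega = sum_{i<j} g_{ij} dx_i ∧ dx_j, the exterior derivative is
  d(omega) = sum_{i<j} d(g_{ij}) ∧ dx_i ∧ dx_j = sum_{i<j, k} (∂g_{ij}/∂x_k) dx_k ∧ dx_i ∧ dx_j.
Expand each term, using dx_k ∧ dx_i ∧ dx_j = sgn(permutation) dx_{(a)} ∧ dx_{(b)} ∧ dx_{(c)} with (a < b < c) sorted:
  d(x*(y + 3)) includes (∂/∂y)(x*(y + 3)) dy = (x) dy, which multiplied by dx ∧ dz gives (-x) dx ∧ dy ∧ dz
  d(x^2 + 2*z^2) includes (∂/∂x)(x^2 + 2*z^2) dx = (2*x) dx, which multiplied by dy ∧ dz gives (2*x) dx ∧ dy ∧ dz
Collecting like 3-forms: d(omega) = (x) dx ∧ dy ∧ dz.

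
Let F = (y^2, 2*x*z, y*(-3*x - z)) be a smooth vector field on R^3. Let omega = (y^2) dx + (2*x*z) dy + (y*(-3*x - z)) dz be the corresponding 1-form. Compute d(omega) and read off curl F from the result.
d(omega) = (-5*x - z) dy ∧ dz + (3*y) dz ∧ dx + (-2*y + 2*z) dx ∧ dy; curl F = (-5*x - z, 3*y, -2*y + 2*z)

d omega = sum_{i<j} (∂f_j/∂x_i - ∂f_i/∂x_j) dx_i ∧ dx_j. Under the identification (dy ∧ dz, dz ∧ dx, dx ∧ dy) ↔ (e_x, e_y, e_z), the coefficients are exactly the components of curl F. Compute:
  ∂R/∂y - ∂Q/∂z = (-3*x - z) - (2*x) = -5*x - z
  ∂P/∂z - ∂R/∂x = (0) - (-3*y) = 3*y
  ∂Q/∂x - ∂P/∂y = (2*z) - (2*y) = -2*y + 2*z.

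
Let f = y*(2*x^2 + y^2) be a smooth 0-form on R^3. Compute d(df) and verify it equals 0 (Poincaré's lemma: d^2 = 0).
d(df) = 0

Step 1: df = sum_i (∂f/∂x_i) dx_i = (4*x*y) dx + (2*x^2 + 3*y^2) dy + (0) dz.
Step 2: Apply d again. Using the 1-form formula, the coefficient of dx ∧ dy in d(df) is ∂^2 f/∂x ∂y - ∂^2 f/∂y ∂x = (4*x) - (4*x) = 0 (equality of mixed partials for smooth f).
Similarly for dx ∧ dz and dy ∧ dz — all coefficients vanish. So d(df) = 0.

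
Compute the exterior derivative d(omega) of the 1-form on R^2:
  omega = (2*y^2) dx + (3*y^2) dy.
d(omega) = (-4*y) dx ∧ dy

For a 1-form omega = sum_i f_i dx_i, the exterior derivative is
  d(omega) = sum_{i < j} (∂f_j/∂x_i - ∂f_i/∂x_j) dx_i ∧ dx_j.
  coefficient of dx ∧ dy: ∂f_2/∂x - ∂f_1/∂y = ∂(3*y^2)/∂x - ∂(2*y^2)/∂y = -4*y
Assembling: d(omega) = (-4*y) dx ∧ dy.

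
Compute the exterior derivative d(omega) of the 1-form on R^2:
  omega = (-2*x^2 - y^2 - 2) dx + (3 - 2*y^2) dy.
d(omega) = (2*y) dx ∧ dy

For a 1-form omega = sum_i f_i dx_i, the exterior derivative is
  d(omega) = sum_{i < j} (∂f_j/∂x_i - ∂f_i/∂x_j) dx_i ∧ dx_j.
  coefficient of dx ∧ dy: ∂f_2/∂x - ∂f_1/∂y = ∂(3 - 2*y^2)/∂x - ∂(-2*x^2 - y^2 - 2)/∂y = 2*y
Assembling: d(omega) = (2*y) dx ∧ dy.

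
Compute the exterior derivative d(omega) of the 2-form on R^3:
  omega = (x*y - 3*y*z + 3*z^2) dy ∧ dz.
d(omega) = (y) dx ∧ dy ∧ dz

For a 2-form omega = sum_{i<j} g_{ij} dx_i ∧ dx_j, the exterior derivative is
  d(omega) = sum_{i<j} d(g_{ij}) ∧ dx_i ∧ dx_j = sum_{i<j, k} (∂g_{ij}/∂x_k) dx_k ∧ dx_i ∧ dx_j.
Expand each term, using dx_k ∧ dx_i ∧ dx_j = sgn(permutation) dx_{(a)} ∧ dx_{(b)} ∧ dx_{(c)} with (a < b < c) sorted:
  d(x*y - 3*y*z + 3*z^2) includes (∂/∂x)(x*y - 3*y*z + 3*z^2) dx = (y) dx, which multiplied by dy ∧ dz gives (y) dx ∧ dy ∧ dz
Collecting like 3-forms: d(omega) = (y) dx ∧ dy ∧ dz.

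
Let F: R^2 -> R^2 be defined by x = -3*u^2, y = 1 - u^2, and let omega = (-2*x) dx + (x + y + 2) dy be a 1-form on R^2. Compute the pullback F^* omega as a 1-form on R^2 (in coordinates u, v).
F^* omega = (-28*u^3 - 6*u) du

Using F^*(f dg) = (f ∘ F) d(g ∘ F), substitute each coordinate x_i by F_i(u, v) in f_i, and replace dx_i by d F_i = (∂F_i/∂u) du + (∂F_i/∂v) dv.
  For the x component: f_1(F) = 6*u^2; d F_1 = (-6*u) du + (0) dv
  For the y component: f_2(F) = 3 - 4*u^2; d F_2 = (-2*u) du + (0) dv
Combining and collecting du, dv coefficients:
  coeff of du: -28*u^3 - 6*u
  coeff of dv: 0
F^* omega = (-28*u^3 - 6*u) du.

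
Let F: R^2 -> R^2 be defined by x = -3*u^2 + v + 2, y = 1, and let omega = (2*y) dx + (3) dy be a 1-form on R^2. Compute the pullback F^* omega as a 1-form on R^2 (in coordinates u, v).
F^* omega = (-12*u) du + (2) dv

Using F^*(f dg) = (f ∘ F) d(g ∘ F), substitute each coordinate x_i by F_i(u, v) in f_i, and replace dx_i by d F_i = (∂F_i/∂u) du + (∂F_i/∂v) dv.
  For the x component: f_1(F) = 2; d F_1 = (-6*u) du + (1) dv
  For the y component: f_2(F) = 3; d F_2 = (0) du + (0) dv
Combining and collecting du, dv coefficients:
  coeff of du: -12*u
  coeff of dv: 2
F^* omega = (-12*u) du + (2) dv.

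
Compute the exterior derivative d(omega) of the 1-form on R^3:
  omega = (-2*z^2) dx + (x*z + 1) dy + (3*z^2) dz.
d(omega) = (z) dx ∧ dy + (4*z) dx ∧ dz + (-x) dy ∧ dz

For a 1-form omega = sum_i f_i dx_i, the exterior derivative is
  d(omega) = sum_{i < j} (∂f_j/∂x_i - ∂f_i/∂x_j) dx_i ∧ dx_j.
  coefficient of dx ∧ dy: ∂f_2/∂x - ∂f_1/∂y = ∂(x*z + 1)/∂x - ∂(-2*z^2)/∂y = z
  coefficient of dx ∧ dz: ∂f_3/∂x - ∂f_1/∂z = ∂(3*z^2)/∂x - ∂(-2*z^2)/∂z = 4*z
  coefficient of dy ∧ dz: ∂f_3/∂y - ∂f_2/∂z = ∂(3*z^2)/∂y - ∂(x*z + 1)/∂z = -x
Assembling: d(omega) = (z) dx ∧ dy + (4*z) dx ∧ dz + (-x) dy ∧ dz.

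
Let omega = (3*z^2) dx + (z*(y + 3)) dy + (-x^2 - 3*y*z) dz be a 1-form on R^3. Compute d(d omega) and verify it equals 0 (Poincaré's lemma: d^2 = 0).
d(d omega) = 0

Step 1: d omega = sum_{i<j} (∂f_j/∂x_i - ∂f_i/∂x_j) dx_i ∧ dx_j:
  coeff of dx ∧ dy: 0
  coeff of dx ∧ dz: -2*x - 6*z
  coeff of dy ∧ dz: -y - 3*z - 3
Step 2: Apply d again to each 2-form coefficient. The only possible 3-form in R^3 is dx ∧ dy ∧ dz, with coefficient
  ∂(coeff of dy∧dz)/∂x - ∂(coeff of dx∧dz)/∂y + ∂(coeff of dx∧dy)/∂z
  = ∂/∂x (-y - 3*z - 3) - ∂/∂y (-2*x - 6*z) + ∂/∂z (0).
Each of these terms simplifies to sums of mixed partials that cancel in pairs. The result is 0 (by equality of mixed partials for smooth functions — Schwarz / Clairaut).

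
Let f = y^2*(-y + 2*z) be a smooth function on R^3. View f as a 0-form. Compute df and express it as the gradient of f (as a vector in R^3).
df = (0) dx + (y*(-3*y + 4*z)) dy + (2*y^2) dz; grad f = (0, y*(-3*y + 4*z), 2*y^2)

For a 0-form f, d f = (∂f/∂x) dx + (∂f/∂y) dy + (∂f/∂z) dz. The components of the vector representation are exactly the entries of grad f in Cartesian coordinates:
  ∂f/∂x = 0
  ∂f/∂y = y*(-3*y + 4*z)
  ∂f/∂z = 2*y^2.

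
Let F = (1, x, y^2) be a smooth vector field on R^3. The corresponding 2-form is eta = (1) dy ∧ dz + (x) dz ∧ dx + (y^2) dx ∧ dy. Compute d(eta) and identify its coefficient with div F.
d(eta) = (0) dx ∧ dy ∧ dz; div F = 0

For a 2-form in R^3 of the form above, applying d gives a 3-form with coefficient ∂P/∂x + ∂Q/∂y + ∂R/∂z:
  ∂P/∂x = 0
  ∂Q/∂y = 0
  ∂R/∂z = 0
Sum = 0, which is exactly div F.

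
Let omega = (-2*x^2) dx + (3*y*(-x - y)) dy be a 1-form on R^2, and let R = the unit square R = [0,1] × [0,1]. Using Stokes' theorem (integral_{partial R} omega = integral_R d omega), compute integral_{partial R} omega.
integral_(partial R) omega = -3/2

Stokes: integral_partial_R omega = integral_R d omega with d omega = (∂Q/∂x - ∂P/∂y) dx ∧ dy.
  ∂Q/∂x = -3*y
  ∂P/∂y = 0
  integrand = ∂Q/∂x - ∂P/∂y = -3*y.
Integrating over R: integral_0^1 integral_0^1 (-3*y) dx dy = -3/2.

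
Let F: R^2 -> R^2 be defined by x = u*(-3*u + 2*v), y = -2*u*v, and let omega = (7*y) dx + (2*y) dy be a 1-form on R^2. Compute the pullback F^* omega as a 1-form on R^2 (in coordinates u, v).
F^* omega = (4*u*v*(21*u - 5*v)) du + (-20*u^2*v) dv

Using F^*(f dg) = (f ∘ F) d(g ∘ F), substitute each coordinate x_i by F_i(u, v) in f_i, and replace dx_i by d F_i = (∂F_i/∂u) du + (∂F_i/∂v) dv.
  For the x component: f_1(F) = -14*u*v; d F_1 = (-6*u + 2*v) du + (2*u) dv
  For the y component: f_2(F) = -4*u*v; d F_2 = (-2*v) du + (-2*u) dv
Combining and collecting du, dv coefficients:
  coeff of du: 4*u*v*(21*u - 5*v)
  coeff of dv: -20*u^2*v
F^* omega = (4*u*v*(21*u - 5*v)) du + (-20*u^2*v) dv.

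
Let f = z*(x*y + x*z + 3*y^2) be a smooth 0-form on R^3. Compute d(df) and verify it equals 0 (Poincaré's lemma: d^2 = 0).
d(df) = 0

Step 1: df = sum_i (∂f/∂x_i) dx_i = (z*(y + z)) dx + (z*(x + 6*y)) dy + (x*y + 2*x*z + 3*y^2) dz.
Step 2: Apply d again. Using the 1-form formula, the coefficient of dx ∧ dy in d(df) is ∂^2 f/∂x ∂y - ∂^2 f/∂y ∂x = (z) - (z) = 0 (equality of mixed partials for smooth f).
Similarly for dx ∧ dz and dy ∧ dz — all coefficients vanish. So d(df) = 0.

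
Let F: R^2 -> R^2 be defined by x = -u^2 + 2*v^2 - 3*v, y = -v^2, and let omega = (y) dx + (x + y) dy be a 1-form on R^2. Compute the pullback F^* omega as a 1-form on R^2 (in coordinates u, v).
F^* omega = (2*u*v^2) du + (v*(2*u^2 - 6*v^2 + 9*v)) dv

Using F^*(f dg) = (f ∘ F) d(g ∘ F), substitute each coordinate x_i by F_i(u, v) in f_i, and replace dx_i by d F_i = (∂F_i/∂u) du + (∂F_i/∂v) dv.
  For the x component: f_1(F) = -v^2; d F_1 = (-2*u) du + (4*v - 3) dv
  For the y component: f_2(F) = -u^2 + v^2 - 3*v; d F_2 = (0) du + (-2*v) dv
Combining and collecting du, dv coefficients:
  coeff of du: 2*u*v^2
  coeff of dv: v*(2*u^2 - 6*v^2 + 9*v)
F^* omega = (2*u*v^2) du + (v*(2*u^2 - 6*v^2 + 9*v)) dv.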